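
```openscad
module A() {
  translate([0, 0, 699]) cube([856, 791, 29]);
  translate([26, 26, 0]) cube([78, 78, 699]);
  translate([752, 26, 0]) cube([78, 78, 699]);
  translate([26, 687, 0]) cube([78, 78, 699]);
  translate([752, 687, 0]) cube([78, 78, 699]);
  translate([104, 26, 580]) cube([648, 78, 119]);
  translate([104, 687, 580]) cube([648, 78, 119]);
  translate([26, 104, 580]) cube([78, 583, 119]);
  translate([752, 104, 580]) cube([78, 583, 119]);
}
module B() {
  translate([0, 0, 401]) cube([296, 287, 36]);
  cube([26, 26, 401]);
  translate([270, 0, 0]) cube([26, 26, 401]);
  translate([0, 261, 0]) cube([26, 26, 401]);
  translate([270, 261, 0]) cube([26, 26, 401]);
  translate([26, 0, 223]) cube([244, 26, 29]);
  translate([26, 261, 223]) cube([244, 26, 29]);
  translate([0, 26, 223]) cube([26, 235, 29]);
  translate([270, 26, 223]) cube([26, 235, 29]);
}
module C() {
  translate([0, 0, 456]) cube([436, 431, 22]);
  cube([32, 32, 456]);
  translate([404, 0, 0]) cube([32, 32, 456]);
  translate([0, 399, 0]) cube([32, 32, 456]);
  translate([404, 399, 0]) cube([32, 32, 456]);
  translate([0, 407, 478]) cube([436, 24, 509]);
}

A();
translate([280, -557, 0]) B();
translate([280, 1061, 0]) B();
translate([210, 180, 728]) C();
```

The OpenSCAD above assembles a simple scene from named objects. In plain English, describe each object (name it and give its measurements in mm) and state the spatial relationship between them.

A is a table: top 856 mm (x) × 791 mm (y), 29 mm thick, upper face at z = 728 mm, on four 78×78 mm square legs, each inset 26 mm from the nearest pair of top edges, running from z = 0 to the bottom of the top. Four apron rails, 78 mm thick and 119 mm tall, run between adjacent legs with their top edges flush with the underside of the top and their outer faces flush with the legs' outer faces.

B is a simple wooden stool: a rectangular seat 296 mm (x) by 287 mm (y), 36 mm thick, top face at z = 437 mm, on four square legs, each 26×26 mm in cross-section. The legs rest on z = 0, each flush with a corner of the seat. Four stretchers, 26 mm wide and 29 mm tall, connect adjacent legs with their undersides at z = 223 mm, each running between the inner faces of the legs it joins and aligned with the legs' outer faces on the other axis.

C is a chair: 436×431 mm seat, 22 mm thick, top at z = 478 mm, on four 32 mm square corner legs flush with the seat edges. A 24 mm thick backrest slab spans the full seat width, extending 509 mm above the seat top, its back face flush with the seat's +y edge.

Two stools sit around the table at the −y, +y sides. The chair is on top of the table, centred.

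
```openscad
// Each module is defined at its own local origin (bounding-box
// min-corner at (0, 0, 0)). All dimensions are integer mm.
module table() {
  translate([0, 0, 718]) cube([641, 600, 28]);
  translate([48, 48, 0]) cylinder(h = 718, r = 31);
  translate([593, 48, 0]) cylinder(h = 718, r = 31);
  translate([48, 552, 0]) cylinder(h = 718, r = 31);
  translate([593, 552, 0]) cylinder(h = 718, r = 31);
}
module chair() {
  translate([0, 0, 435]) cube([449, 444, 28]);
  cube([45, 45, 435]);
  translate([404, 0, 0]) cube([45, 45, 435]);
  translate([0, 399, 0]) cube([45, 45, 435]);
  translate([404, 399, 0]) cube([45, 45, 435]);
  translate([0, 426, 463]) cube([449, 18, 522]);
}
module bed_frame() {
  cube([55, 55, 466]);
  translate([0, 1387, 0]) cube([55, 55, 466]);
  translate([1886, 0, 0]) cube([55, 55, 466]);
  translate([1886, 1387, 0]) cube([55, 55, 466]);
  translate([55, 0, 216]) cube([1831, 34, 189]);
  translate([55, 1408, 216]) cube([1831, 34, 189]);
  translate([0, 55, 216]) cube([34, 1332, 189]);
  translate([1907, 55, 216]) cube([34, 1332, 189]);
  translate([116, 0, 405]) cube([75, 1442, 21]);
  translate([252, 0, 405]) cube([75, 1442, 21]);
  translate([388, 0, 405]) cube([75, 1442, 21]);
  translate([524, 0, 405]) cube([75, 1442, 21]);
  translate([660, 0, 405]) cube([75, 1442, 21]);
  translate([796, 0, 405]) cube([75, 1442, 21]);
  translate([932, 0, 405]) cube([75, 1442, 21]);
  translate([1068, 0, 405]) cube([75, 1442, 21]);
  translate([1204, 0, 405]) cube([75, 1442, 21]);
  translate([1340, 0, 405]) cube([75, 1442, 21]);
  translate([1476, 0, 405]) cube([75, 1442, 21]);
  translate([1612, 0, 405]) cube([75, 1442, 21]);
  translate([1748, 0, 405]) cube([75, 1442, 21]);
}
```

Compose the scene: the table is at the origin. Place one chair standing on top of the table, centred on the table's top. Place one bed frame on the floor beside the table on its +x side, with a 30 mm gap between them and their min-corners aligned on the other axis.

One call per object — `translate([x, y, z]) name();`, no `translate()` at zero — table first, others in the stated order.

table();
translate([96, 78, 746]) chair();
translate([671, 0, 0]) bed_frame();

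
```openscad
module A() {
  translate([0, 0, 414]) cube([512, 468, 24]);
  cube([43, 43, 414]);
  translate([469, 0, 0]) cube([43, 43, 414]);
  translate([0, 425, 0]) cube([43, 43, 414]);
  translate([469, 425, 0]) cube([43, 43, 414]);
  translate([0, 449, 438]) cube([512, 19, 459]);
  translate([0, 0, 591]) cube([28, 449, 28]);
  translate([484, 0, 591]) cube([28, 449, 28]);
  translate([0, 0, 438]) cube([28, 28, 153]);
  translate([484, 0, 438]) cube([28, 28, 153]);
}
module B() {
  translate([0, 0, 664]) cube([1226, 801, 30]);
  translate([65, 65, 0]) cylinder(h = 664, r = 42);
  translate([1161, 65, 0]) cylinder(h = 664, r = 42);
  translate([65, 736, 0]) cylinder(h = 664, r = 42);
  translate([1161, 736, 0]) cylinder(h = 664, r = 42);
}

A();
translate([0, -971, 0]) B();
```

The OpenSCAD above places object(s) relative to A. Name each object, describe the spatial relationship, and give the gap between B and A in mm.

A is a chair. B is a table. The table is on the floor beside the chair on its −y side. The gap between the table and the chair is 170 mm.

The table's nearest face is 170 mm from the chair's −y face.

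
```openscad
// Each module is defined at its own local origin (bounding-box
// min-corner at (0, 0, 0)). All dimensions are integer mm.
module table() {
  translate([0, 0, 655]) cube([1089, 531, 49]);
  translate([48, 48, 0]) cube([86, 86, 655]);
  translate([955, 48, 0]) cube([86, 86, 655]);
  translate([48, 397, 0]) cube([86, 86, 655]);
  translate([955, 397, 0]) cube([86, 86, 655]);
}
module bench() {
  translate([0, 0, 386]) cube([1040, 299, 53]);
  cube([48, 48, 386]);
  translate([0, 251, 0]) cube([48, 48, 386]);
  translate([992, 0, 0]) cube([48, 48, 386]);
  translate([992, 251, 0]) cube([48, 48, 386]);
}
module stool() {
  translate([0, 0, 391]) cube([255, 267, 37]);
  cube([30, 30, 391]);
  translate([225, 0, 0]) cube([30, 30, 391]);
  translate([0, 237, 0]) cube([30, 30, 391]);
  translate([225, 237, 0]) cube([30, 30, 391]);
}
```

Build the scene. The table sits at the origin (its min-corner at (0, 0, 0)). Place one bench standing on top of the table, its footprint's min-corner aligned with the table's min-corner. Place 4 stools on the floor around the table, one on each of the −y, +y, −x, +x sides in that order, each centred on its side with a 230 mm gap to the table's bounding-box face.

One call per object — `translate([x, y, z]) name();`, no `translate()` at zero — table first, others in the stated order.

table();
translate([0, 0, 704]) bench();
translate([417, -497, 0]) stool();
translate([417, 761, 0]) stool();
translate([-485, 132, 0]) stool();
translate([1319, 132, 0]) stool();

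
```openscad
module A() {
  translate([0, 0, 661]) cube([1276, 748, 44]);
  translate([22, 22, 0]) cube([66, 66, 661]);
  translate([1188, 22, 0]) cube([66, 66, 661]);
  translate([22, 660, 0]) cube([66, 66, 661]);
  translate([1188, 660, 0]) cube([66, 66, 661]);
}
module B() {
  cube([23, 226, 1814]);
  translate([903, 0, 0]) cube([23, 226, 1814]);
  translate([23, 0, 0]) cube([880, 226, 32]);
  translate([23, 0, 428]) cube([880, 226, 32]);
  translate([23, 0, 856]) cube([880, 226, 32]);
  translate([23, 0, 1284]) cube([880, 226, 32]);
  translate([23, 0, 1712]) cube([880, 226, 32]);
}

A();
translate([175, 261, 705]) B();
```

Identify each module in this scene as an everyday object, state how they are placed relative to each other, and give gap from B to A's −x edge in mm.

The bookshelf's min-x is at 175; the table's min-x is 0; gap = 175 mm.

A is a table. B is a bookshelf. The bookshelf is on top of the table, centred. The gap from the bookshelf to the table's −x edge is 175 mm.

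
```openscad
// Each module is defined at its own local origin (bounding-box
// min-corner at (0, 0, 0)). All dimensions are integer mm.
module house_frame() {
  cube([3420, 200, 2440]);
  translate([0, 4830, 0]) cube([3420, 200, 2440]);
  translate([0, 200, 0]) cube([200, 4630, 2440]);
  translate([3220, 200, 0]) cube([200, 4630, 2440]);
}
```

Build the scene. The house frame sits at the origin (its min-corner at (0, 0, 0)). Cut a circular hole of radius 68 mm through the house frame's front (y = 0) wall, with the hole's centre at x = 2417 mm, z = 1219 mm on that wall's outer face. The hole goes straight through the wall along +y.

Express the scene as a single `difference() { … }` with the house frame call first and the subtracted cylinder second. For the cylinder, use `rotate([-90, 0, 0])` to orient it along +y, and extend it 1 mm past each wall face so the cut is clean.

difference() {
  house_frame();
  translate([2417, -1, 1219]) rotate([-90, 0, 0]) cylinder(h = 202, r = 68);
}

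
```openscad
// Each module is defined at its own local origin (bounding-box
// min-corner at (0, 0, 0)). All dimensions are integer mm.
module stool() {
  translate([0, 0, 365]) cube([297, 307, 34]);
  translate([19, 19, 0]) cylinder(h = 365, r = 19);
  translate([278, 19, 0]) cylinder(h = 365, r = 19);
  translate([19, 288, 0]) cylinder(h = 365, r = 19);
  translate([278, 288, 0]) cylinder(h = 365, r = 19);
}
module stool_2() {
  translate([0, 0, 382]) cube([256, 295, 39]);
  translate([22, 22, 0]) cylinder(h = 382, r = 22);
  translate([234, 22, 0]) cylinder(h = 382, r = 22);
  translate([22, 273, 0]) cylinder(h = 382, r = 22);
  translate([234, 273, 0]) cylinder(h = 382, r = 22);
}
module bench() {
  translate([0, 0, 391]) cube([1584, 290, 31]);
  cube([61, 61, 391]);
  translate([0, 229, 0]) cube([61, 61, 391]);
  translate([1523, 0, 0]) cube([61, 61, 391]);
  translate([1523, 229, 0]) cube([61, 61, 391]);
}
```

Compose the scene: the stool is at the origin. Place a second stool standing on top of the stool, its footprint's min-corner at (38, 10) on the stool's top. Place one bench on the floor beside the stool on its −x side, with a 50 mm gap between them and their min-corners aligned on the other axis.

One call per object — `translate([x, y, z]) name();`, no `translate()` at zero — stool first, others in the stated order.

stool();
translate([38, 10, 399]) stool_2();
translate([-1634, 0, 0]) bench();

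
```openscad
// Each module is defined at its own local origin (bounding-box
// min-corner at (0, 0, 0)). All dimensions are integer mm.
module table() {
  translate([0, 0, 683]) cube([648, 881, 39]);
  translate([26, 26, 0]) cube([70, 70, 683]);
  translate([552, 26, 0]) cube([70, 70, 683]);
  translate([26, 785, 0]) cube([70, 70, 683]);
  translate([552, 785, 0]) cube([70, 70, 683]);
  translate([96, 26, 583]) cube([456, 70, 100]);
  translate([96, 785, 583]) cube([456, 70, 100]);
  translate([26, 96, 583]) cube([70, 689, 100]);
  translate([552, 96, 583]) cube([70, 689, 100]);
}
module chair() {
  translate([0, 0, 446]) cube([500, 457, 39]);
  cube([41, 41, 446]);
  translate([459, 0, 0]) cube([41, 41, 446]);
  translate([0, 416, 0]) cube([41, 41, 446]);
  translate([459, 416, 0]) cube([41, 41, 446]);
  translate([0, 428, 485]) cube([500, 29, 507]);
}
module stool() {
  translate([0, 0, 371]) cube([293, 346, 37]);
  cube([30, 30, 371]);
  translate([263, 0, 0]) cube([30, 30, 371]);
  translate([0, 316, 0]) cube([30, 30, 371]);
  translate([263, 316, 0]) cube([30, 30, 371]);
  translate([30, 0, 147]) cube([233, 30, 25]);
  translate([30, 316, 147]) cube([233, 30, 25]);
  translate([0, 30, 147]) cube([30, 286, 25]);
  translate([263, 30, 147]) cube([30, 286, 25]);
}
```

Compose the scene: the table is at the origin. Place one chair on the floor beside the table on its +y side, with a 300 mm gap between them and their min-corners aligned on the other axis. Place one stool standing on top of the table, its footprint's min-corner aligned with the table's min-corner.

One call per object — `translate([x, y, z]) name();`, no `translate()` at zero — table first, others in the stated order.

table();
translate([0, 1181, 0]) chair();
translate([0, 0, 722]) stool();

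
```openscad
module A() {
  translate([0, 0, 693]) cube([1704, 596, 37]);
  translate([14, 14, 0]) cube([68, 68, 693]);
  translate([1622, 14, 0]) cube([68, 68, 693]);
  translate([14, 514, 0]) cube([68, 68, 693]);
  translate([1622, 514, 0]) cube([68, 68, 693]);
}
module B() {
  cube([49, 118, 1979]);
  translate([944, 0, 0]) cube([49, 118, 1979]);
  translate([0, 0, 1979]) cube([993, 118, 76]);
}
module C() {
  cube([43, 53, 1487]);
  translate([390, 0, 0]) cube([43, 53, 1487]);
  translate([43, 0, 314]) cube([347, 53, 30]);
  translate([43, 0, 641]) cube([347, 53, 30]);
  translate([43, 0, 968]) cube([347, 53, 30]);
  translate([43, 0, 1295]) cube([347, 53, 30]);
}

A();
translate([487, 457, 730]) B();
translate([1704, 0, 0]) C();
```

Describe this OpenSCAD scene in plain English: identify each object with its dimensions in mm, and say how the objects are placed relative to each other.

A is a rectangular dining table. The top is 1704×596×37 mm with its upper surface at z = 730 mm. It stands on four 68×68 mm square legs, each inset 14 mm from the nearest pair of top edges, running from the floor to the underside of the top.

B is a door frame. The clear opening is 895 mm wide and 1979 mm high. Two 49 mm wide jambs, 118 mm deep, stand either side of the opening from the floor to the top of the opening. A 76 mm thick head sits across the top of both jambs, spanning the full outside width of the frame.

C is a wooden ladder with two side rails of 43×53 mm section and 1487 mm height, set 433 mm apart overall. Between them run 4 rectangular rungs (53 mm deep, 30 mm thick), front faces flush with the rails' −y face. The bottom of the first rung is 314 mm above the floor and each subsequent rung is 327 mm higher than the one below.

The door frame is on top of the table. The ladder is against the table's +x side, with their −y faces flush.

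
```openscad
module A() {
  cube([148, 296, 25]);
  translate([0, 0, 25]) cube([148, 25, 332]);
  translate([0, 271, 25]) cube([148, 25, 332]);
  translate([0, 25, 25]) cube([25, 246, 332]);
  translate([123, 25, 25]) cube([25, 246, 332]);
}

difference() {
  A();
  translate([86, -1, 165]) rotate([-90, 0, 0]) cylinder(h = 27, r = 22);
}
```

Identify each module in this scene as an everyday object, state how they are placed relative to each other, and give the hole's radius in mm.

The subtracted cylinder has r = 22 mm.

A is an open box. The open box has a circular hole through its front wall. The hole's radius is 22 mm.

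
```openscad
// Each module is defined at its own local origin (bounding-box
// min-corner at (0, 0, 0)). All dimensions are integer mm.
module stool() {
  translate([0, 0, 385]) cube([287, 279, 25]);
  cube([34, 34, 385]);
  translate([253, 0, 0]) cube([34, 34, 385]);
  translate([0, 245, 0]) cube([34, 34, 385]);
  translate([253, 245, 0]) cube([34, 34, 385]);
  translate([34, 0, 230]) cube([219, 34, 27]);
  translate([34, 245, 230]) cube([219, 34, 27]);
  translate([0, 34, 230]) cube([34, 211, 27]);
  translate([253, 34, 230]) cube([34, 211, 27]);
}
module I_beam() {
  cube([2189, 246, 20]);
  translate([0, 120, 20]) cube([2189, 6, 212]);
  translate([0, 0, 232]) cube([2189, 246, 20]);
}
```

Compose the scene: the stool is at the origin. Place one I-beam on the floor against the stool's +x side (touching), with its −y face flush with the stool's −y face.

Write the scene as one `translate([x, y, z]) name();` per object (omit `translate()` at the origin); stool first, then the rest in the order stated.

stool();
translate([287, 0, 0]) I_beam();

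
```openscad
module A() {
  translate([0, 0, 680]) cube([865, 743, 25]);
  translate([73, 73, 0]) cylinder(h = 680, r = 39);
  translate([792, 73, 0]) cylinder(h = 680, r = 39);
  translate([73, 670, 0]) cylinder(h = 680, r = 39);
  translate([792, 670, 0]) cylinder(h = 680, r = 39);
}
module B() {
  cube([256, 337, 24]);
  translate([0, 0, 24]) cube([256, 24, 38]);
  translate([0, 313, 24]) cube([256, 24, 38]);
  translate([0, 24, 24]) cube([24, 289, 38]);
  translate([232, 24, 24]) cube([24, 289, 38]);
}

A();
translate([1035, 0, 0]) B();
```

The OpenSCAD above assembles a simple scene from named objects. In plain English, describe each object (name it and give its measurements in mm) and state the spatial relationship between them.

A is a rectangular dining table. The top is 865×743×25 mm with its upper surface at z = 705 mm. It stands on four round legs of 78 mm diameter, each leg's bounding box inset 34 mm from the nearest pair of top edges, running from the floor to the underside of the top.

B is an open storage box with external size 256×337×62 mm and wall thickness 24 mm (the base is also 24 mm thick). The base covers the whole footprint; the four walls stand on the base, with the y-facing walls full-width and the x-facing walls fitting between their inner faces.

The open box is on the floor beside the table on its +x side.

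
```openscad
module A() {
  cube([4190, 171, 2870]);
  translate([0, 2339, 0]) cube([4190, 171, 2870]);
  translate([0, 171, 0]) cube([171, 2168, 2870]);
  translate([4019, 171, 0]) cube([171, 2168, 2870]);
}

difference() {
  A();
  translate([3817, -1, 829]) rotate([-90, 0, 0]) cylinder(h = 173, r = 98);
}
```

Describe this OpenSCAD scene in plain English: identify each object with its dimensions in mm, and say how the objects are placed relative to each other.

A is a box-shaped house frame (walls only): outside footprint 4190×2510 mm, wall height 2870 mm, wall thickness 171 mm. The two y-facing walls run the full x-width; the two x-facing walls fit between the inner faces of the y-facing walls.

The house frame has a circular hole of radius 98 mm through its front wall, centred at (x = 3817, z = 829).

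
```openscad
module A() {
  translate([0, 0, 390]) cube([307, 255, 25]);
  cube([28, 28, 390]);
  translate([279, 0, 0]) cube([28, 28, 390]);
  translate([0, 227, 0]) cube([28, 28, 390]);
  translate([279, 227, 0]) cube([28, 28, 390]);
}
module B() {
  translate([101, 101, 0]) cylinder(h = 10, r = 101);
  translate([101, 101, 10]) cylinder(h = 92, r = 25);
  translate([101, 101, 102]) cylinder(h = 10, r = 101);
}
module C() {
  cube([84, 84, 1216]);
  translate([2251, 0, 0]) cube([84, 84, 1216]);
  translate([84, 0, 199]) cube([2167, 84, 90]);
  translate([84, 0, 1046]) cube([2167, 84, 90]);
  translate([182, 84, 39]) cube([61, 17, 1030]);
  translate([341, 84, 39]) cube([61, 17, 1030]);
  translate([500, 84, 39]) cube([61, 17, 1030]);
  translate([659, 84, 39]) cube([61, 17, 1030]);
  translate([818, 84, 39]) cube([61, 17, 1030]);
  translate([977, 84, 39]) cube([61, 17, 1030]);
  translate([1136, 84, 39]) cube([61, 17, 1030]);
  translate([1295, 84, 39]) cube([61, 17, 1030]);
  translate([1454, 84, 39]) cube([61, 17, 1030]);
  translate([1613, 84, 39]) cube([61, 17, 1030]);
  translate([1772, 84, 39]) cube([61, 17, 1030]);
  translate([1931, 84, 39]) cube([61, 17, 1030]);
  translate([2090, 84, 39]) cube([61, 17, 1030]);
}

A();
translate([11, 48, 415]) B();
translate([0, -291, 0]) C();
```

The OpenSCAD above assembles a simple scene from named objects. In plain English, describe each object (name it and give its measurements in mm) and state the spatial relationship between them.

A is a simple wooden stool: a rectangular seat 307 mm (x) by 255 mm (y), 25 mm thick, top face at z = 415 mm, on four square legs, each 28×28 mm in cross-section. The legs rest on z = 0, each flush with a corner of the seat.

B is a spool: two coaxial disc flanges of radius 101 mm and thickness 10 mm, joined by a core cylinder of radius 25 mm and height 92 mm. The lower flange rests on z = 0 and the three cylinders share a vertical axis.

C is a fence section. Two 84×84 mm posts, 1216 mm tall, stand on the floor with a clear span of 2167 mm between their inner faces. Two horizontal rails of 84×90 mm section span the gap between the posts with their undersides at z = 199 mm and z = 1046 mm, flush with the posts' −y face. 13 pickets, each 61 mm wide, 17 mm thick and 1030 mm tall, are fixed to the +y face of the rails with their bottoms at z = 39 mm, evenly spaced across the span with equal gaps (rounded down to the nearest mm) at the −x end and between each pair — any rounding remainder accumulates at the +x end.

The spool is on top of the stool. The fence section is on the floor beside the stool on its −y side.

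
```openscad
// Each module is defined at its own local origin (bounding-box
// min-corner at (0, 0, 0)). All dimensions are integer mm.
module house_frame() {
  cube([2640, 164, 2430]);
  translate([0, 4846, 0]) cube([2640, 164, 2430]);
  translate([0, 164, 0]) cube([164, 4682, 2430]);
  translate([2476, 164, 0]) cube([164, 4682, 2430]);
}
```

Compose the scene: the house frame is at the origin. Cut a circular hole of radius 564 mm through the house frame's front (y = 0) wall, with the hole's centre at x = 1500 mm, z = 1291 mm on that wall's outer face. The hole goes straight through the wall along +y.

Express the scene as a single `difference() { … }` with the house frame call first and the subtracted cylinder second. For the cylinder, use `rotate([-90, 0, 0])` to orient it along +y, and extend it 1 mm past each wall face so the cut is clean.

difference() {
  house_frame();
  translate([1500, -1, 1291]) rotate([-90, 0, 0]) cylinder(h = 166, r = 564);
}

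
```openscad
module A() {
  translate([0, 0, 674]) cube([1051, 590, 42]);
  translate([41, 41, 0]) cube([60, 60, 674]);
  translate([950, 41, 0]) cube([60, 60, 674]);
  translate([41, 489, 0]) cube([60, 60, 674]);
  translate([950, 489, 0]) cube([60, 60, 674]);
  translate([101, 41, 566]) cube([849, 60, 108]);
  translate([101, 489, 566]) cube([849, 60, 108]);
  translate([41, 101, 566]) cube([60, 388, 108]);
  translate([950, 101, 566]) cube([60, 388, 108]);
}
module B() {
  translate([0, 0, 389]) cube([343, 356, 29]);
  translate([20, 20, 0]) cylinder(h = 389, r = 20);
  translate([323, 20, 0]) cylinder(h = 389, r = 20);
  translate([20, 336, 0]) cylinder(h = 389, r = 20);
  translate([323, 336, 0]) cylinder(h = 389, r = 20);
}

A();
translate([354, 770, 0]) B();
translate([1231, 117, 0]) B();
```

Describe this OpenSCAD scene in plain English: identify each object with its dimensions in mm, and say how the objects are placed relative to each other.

A is a table: top 1051 mm (x) × 590 mm (y), 42 mm thick, upper face at z = 716 mm, on four 60×60 mm square legs, each inset 41 mm from the nearest pair of top edges, running from z = 0 to the bottom of the top. Four apron rails, 60 mm thick and 108 mm tall, run between adjacent legs with their top edges flush with the underside of the top and their outer faces flush with the legs' outer faces.

B is a four-legged stool. The seat is 343×356 mm, 29 mm thick, top at z = 418 mm. It stands on four round legs, each 40 mm in diameter, from z = 0 to the seat underside, each leg's axis is inset half a diameter from the nearest pair of seat edges (so the leg's bounding box is flush with the corner).

Two stools sit around the table at the +y, +x sides.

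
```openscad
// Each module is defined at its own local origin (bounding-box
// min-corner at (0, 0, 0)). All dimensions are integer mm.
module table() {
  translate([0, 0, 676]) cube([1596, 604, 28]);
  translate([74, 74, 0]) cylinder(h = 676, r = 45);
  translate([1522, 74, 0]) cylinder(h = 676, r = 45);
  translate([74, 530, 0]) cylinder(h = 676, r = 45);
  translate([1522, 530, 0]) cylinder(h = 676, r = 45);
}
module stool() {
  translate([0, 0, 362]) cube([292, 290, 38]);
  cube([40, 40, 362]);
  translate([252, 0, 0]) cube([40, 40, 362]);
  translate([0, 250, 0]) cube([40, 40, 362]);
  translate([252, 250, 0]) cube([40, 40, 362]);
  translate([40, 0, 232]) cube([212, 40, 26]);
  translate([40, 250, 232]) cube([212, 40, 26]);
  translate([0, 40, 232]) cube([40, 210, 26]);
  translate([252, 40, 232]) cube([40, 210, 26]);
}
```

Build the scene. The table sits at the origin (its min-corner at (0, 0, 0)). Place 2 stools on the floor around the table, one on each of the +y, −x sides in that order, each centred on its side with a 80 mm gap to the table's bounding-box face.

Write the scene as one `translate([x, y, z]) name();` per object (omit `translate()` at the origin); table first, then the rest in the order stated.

table();
translate([652, 684, 0]) stool();
translate([-372, 157, 0]) stool();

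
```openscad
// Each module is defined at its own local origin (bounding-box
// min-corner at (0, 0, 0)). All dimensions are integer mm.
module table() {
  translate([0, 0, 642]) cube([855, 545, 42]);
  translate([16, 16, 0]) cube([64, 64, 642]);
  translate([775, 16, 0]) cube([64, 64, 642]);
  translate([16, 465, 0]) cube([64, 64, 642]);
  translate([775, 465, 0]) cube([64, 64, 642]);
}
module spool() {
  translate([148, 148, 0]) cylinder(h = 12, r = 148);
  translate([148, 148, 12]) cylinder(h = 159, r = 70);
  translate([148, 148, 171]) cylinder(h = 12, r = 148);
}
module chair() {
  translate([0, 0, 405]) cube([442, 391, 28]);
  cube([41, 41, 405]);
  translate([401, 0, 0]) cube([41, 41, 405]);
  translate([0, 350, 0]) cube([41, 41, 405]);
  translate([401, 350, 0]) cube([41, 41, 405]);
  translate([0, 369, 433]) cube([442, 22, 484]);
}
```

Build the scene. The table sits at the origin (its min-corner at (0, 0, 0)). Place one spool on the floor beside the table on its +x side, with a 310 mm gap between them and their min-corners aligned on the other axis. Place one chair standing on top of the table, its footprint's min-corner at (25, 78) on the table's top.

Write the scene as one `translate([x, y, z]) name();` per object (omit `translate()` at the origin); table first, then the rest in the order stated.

table();
translate([1165, 0, 0]) spool();
translate([25, 78, 684]) chair();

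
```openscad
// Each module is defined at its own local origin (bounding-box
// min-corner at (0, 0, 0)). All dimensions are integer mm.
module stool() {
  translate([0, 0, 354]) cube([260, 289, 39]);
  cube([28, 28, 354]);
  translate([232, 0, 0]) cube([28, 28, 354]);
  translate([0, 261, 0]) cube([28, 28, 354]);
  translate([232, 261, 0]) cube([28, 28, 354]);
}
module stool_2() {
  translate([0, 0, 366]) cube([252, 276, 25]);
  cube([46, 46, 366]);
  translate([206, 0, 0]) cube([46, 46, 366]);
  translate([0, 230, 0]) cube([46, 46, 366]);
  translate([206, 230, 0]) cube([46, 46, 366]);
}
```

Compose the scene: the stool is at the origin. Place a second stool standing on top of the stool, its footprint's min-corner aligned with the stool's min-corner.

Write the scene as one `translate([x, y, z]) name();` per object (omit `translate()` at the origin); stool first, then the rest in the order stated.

stool();
translate([0, 0, 393]) stool_2();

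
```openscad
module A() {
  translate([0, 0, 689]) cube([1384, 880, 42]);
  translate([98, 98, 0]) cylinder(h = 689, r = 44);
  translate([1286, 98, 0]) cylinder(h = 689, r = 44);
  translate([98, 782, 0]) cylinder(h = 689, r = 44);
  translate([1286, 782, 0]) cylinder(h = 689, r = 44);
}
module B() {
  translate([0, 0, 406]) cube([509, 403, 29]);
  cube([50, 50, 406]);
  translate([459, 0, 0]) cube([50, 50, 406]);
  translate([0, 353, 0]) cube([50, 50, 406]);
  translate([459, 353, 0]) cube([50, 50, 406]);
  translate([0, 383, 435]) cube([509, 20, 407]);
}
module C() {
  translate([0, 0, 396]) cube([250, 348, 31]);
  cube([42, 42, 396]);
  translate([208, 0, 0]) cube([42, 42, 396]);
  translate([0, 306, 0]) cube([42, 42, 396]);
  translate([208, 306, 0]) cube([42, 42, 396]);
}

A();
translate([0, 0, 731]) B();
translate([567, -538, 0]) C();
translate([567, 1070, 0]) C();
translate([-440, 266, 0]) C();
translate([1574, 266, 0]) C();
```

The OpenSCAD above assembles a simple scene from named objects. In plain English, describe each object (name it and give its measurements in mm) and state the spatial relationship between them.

A is a rectangular dining table. The top is 1384×880×42 mm with its upper surface at z = 731 mm. It stands on four round legs of 88 mm diameter, each leg's bounding box inset 54 mm from the nearest pair of top edges, running from the floor to the underside of the top.

B is a chair: 509×403 mm seat, 29 mm thick, top at z = 435 mm, on four 50 mm square corner legs flush with the seat edges. A 20 mm thick backrest slab spans the full seat width, extending 407 mm above the seat top, its back face flush with the seat's +y edge.

C is a four-legged stool. The seat is a 250×348×31 mm slab whose top surface is at z = 427 mm; four square legs, each 42×42 mm in cross-section, run from the floor (z = 0) to the underside of the seat, each flush with a corner of the seat.

The chair is on top of the table. Four stools sit around the table at the −y, +y, −x, +x sides.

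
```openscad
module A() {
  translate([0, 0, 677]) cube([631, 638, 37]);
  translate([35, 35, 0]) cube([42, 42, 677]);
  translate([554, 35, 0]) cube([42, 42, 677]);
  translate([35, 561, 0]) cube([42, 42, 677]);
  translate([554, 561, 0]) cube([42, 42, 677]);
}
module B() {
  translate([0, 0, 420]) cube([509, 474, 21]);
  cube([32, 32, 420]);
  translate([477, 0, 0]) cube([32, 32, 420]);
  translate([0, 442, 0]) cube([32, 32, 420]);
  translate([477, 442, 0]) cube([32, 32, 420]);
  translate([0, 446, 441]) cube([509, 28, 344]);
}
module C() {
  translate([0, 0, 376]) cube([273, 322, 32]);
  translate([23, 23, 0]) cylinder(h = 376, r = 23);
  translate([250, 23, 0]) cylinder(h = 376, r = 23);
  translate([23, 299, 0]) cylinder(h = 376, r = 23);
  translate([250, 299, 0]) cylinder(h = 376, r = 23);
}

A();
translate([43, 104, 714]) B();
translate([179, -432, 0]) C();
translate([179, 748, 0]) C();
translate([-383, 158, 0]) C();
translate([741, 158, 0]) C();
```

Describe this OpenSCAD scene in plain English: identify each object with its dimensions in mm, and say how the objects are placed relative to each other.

A is a table: top 631 mm (x) × 638 mm (y), 37 mm thick, upper face at z = 714 mm, on four 42×42 mm square legs, each inset 35 mm from the nearest pair of top edges, running from z = 0 to the bottom of the top.

B is a chair: 509×474 mm seat, 21 mm thick, top at z = 441 mm, on four 32 mm square corner legs flush with the seat edges. A 28 mm thick backrest slab spans the full seat width, extending 344 mm above the seat top, its back face flush with the seat's +y edge.

C is a four-legged stool. The seat is 273×322 mm, 32 mm thick, top at z = 408 mm. It stands on four round legs, each 46 mm in diameter, from z = 0 to the seat underside, each leg's axis is inset half a diameter from the nearest pair of seat edges (so the leg's bounding box is flush with the corner).

The chair is on top of the table. Four stools sit around the table at the −y, +y, −x, +x sides.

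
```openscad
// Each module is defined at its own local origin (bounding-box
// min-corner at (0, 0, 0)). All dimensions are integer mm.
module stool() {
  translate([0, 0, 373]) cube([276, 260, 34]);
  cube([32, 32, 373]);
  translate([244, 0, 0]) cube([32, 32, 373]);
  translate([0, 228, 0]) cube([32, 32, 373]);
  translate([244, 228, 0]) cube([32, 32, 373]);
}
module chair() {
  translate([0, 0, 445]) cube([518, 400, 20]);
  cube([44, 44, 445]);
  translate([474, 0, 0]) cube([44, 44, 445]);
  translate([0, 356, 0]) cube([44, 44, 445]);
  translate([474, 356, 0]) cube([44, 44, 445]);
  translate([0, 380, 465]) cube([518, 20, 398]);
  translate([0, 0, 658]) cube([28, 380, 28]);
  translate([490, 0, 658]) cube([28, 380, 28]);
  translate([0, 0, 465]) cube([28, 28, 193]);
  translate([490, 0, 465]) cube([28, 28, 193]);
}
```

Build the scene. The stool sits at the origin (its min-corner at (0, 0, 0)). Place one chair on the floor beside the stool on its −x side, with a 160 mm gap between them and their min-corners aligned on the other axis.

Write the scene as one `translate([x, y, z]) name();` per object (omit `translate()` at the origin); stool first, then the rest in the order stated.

stool();
translate([-678, 0, 0]) chair();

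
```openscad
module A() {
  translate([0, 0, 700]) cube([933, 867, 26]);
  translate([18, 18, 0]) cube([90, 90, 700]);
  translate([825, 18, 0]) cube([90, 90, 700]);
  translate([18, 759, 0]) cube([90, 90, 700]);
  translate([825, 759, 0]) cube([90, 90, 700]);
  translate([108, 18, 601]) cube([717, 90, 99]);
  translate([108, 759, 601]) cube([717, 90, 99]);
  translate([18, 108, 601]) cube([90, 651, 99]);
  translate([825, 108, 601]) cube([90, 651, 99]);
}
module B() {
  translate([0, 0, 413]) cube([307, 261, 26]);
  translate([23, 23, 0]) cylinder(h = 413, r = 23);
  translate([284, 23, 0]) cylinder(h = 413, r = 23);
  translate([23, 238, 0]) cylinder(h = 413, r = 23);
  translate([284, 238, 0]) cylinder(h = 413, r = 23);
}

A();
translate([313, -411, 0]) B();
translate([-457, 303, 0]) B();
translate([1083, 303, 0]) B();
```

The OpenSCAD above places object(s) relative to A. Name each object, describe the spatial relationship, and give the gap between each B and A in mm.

A is a table. B is a stool. Three stools sit around the table at the −y, −x, +x sides. The gap between each stool and the table is 150 mm.

Each stool's nearest face is 150 mm from the table's bounding box.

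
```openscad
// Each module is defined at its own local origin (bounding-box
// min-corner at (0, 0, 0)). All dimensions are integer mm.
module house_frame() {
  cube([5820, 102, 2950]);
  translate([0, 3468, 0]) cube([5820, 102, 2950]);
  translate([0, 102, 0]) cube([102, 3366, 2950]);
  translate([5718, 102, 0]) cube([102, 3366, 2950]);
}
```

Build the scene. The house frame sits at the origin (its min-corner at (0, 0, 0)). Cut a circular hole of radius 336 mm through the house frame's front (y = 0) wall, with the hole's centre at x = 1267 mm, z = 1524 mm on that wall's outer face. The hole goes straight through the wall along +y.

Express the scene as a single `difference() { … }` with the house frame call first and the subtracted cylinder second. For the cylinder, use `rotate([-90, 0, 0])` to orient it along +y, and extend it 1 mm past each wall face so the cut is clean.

difference() {
  house_frame();
  translate([1267, -1, 1524]) rotate([-90, 0, 0]) cylinder(h = 104, r = 336);
}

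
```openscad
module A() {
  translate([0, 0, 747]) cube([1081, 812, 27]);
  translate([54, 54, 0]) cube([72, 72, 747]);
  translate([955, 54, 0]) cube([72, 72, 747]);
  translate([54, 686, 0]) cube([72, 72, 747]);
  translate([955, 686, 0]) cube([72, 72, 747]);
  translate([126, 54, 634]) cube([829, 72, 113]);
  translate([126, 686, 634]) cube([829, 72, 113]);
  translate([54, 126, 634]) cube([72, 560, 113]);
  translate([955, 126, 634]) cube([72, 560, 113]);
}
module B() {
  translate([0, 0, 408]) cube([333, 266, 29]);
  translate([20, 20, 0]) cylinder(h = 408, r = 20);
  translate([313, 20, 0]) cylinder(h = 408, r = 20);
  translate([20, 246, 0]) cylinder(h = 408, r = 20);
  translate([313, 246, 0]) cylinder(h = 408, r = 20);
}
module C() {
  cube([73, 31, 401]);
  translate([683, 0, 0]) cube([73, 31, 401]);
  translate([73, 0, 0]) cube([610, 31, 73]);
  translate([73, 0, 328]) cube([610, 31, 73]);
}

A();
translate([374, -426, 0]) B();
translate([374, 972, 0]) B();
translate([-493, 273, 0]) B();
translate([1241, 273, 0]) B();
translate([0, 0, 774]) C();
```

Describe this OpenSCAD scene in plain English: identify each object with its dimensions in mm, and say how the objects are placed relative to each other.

A is a table: top 1081 mm (x) × 812 mm (y), 27 mm thick, upper face at z = 774 mm, on four 72×72 mm square legs, each inset 54 mm from the nearest pair of top edges, running from z = 0 to the bottom of the top. Four apron rails, 72 mm thick and 113 mm tall, run between adjacent legs with their top edges flush with the underside of the top and their outer faces flush with the legs' outer faces.

B is a simple wooden stool: a rectangular seat 333 mm (x) by 266 mm (y), 29 mm thick, top face at z = 437 mm, on four round legs, each 40 mm in diameter. The legs rest on z = 0, each leg's axis is inset half a diameter from the nearest pair of seat edges (so the leg's bounding box is flush with the corner).

C is a rectangular picture frame lying in the x–z plane (depth along y). The opening is 610 mm wide (x) by 255 mm tall (z), surrounded by a border 73 mm wide on all four sides. The frame is 31 mm deep and is made of two full-height vertical stiles with two horizontal rails fitted between them.

Four stools sit around the table at the −y, +y, −x, +x sides. The picture frame is on top of the table.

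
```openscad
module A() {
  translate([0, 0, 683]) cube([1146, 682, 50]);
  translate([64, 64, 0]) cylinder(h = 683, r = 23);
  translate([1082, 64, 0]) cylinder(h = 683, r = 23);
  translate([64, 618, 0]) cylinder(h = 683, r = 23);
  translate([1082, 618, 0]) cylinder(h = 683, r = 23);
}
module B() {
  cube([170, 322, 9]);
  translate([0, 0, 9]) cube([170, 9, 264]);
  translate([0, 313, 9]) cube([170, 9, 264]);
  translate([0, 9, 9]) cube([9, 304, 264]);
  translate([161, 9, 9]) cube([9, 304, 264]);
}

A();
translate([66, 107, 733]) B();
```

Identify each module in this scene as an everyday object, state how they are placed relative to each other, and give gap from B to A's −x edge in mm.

A is a table. B is an open box. The open box is on top of the table. The gap from the open box to the table's −x edge is 66 mm.

The open box's min-x is at 66; the table's min-x is 0; gap = 66 mm.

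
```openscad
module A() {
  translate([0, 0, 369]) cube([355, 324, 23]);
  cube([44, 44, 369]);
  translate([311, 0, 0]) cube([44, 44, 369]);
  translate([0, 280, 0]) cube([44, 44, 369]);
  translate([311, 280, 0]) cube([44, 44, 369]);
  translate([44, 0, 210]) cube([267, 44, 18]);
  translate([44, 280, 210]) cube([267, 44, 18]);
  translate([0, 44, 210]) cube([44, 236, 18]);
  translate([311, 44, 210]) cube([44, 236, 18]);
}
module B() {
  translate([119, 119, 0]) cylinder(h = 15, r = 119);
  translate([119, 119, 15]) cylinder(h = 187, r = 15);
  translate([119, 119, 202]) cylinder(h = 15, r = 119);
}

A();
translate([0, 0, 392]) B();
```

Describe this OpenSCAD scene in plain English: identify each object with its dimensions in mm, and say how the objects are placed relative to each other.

A is a simple wooden stool: a rectangular seat 355 mm (x) by 324 mm (y), 23 mm thick, top face at z = 392 mm, on four square legs, each 44×44 mm in cross-section. The legs rest on z = 0, each flush with a corner of the seat. Four stretchers, 44 mm wide and 18 mm tall, connect adjacent legs with their undersides at z = 210 mm, each running between the inner faces of the legs it joins and aligned with the legs' outer faces on the other axis.

B is a spool: two coaxial disc flanges of radius 119 mm and thickness 15 mm, joined by a core cylinder of radius 15 mm and height 187 mm. The lower flange rests on z = 0 and the three cylinders share a vertical axis.

The spool is on top of the stool.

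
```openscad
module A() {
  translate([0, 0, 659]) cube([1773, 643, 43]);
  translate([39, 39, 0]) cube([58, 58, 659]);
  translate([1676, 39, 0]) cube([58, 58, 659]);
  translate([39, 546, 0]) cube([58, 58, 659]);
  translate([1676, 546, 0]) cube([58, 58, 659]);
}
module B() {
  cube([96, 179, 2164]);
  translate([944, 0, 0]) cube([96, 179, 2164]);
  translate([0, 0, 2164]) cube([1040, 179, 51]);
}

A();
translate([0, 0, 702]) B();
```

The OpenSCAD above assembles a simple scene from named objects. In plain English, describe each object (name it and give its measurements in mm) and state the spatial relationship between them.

A is a rectangular dining table. The top is 1773×643×43 mm with its upper surface at z = 702 mm. It stands on four 58×58 mm square legs, each inset 39 mm from the nearest pair of top edges, running from the floor to the underside of the top.

B is a rectangular door frame: two vertical jambs of 96×179 mm section, 2164 mm tall, with a clear opening 848 mm wide between their inner faces. A header 51 mm tall and 179 mm deep lies on top of the jambs and spans the full outside width.

The door frame is on top of the table.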